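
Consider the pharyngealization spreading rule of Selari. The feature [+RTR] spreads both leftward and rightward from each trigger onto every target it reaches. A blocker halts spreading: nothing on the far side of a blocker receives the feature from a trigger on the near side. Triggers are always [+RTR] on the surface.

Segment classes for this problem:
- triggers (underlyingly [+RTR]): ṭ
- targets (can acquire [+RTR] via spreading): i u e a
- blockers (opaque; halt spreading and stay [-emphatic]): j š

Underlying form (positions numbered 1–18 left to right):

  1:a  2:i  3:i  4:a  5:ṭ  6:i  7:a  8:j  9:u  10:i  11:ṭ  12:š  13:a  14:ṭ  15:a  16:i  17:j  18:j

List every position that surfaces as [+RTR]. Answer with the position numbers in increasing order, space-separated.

From /ṭ/ at 5 rightward: 6 /i/ → [+RTR]; 7 /a/ → [+RTR]; 8 /j/ blocks.
From /ṭ/ at 5 leftward: 4 /a/ → [+RTR]; 3 /i/ → [+RTR]; 2 /i/ → [+RTR]; 1 /a/ → [+RTR]; word edge.
From /ṭ/ at 11 rightward: 12 /š/ blocks.
From /ṭ/ at 11 leftward: 10 /i/ → [+RTR]; 9 /u/ → [+RTR]; 8 /j/ blocks.
From /ṭ/ at 14 rightward: 15 /a/ → [+RTR]; 16 /i/ → [+RTR]; 17 /j/ blocks.
From /ṭ/ at 14 leftward: 13 /a/ → [+RTR]; 12 /š/ blocks.

1 2 3 4 5 6 7 9 10 11 13 14 15 16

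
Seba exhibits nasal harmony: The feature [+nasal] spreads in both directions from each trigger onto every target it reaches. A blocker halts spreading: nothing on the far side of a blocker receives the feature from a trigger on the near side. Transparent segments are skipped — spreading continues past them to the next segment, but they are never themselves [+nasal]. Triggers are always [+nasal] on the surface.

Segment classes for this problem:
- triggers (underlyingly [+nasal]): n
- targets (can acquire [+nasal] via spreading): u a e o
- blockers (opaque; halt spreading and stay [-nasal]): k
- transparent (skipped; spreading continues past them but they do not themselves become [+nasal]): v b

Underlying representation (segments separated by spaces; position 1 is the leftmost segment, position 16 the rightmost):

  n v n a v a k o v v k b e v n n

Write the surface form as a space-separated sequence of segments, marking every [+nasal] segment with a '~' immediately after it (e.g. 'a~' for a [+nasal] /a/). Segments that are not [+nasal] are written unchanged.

From /n/ at 1 rightward: 2 /v/ transparent; 3 /n/ is itself a trigger — this domain ends here.
From /n/ at 1 leftward: word edge.
From /n/ at 3 rightward: 4 /a/ → [+nasal]; 5 /v/ transparent; 6 /a/ → [+nasal]; 7 /k/ blocks.
From /n/ at 3 leftward: 2 /v/ transparent; 1 /n/ is itself a trigger — this domain ends here.
From /n/ at 15 rightward: 16 /n/ is itself a trigger — this domain ends here.
From /n/ at 15 leftward: 14 /v/ transparent; 13 /e/ → [+nasal]; 12 /b/ transparent; 11 /k/ blocks.
From /n/ at 16 rightward: word edge.
From /n/ at 16 leftward: 15 /n/ is itself a trigger — this domain ends here.
Target with no active source: position 8 stays [-nasal].
[+nasal] positions on the surface: 1 3 4 6 13 15 16.

n~ v n~ a~ v a~ k o v v k b e~ v n~ n~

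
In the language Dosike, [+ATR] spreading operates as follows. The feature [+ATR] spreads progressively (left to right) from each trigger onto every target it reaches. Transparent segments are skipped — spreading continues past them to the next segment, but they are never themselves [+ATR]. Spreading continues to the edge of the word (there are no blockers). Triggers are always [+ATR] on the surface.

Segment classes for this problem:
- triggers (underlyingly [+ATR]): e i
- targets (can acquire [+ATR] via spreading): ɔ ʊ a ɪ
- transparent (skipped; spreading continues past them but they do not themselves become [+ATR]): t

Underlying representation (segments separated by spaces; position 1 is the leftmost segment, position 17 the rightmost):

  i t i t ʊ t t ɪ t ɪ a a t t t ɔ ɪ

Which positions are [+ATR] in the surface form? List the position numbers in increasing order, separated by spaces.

1 3 5 8 10 11 12 16 17

From /i/ at 1 rightward: 2 /t/ transparent; 3 /i/ is itself a trigger — this domain ends here.
From /i/ at 3 rightward: 4 /t/ transparent; 5 /ʊ/ → [+ATR]; 6 /t/ transparent; 7 /t/ transparent; 8 /ɪ/ → [+ATR]; 9 /t/ transparent; 10 /ɪ/ → [+ATR]; 11 /a/ → [+ATR]; 12 /a/ → [+ATR]; 13 /t/ transparent; 14 /t/ transparent; 15 /t/ transparent; 16 /ɔ/ → [+ATR]; 17 /ɪ/ → [+ATR]; word edge.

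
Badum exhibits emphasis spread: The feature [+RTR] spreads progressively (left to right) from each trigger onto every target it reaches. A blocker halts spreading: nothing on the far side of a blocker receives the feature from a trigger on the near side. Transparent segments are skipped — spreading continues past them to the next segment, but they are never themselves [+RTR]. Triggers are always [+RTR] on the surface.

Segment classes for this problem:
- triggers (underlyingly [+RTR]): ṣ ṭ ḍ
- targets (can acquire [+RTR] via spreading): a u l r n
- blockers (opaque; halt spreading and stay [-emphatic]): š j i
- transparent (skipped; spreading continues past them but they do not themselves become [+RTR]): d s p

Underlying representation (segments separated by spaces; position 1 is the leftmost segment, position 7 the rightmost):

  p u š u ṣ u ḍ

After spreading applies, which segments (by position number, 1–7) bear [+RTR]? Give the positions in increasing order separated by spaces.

From /ṣ/ at 5 rightward: 6 /u/ → [+RTR]; 7 /ḍ/ is itself a trigger — this domain ends here.
From /ḍ/ at 7 rightward: word edge.
Targets with no active source: positions 2 4 stay [-emphatic].

5 6 7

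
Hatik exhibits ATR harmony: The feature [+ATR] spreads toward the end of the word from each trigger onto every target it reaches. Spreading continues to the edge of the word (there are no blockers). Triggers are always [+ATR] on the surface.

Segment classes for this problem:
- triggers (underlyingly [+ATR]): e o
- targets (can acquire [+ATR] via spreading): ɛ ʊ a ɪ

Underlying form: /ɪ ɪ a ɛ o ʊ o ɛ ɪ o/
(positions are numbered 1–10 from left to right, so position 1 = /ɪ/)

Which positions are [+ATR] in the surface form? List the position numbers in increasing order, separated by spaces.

From /o/ at 5 rightward: 6 /ʊ/ → [+ATR]; 7 /o/ is itself a trigger — this domain ends here.
From /o/ at 7 rightward: 8 /ɛ/ → [+ATR]; 9 /ɪ/ → [+ATR]; 10 /o/ is itself a trigger — this domain ends here.
From /o/ at 10 rightward: word edge.
Targets with no active source: positions 1 2 3 4 stay [-ATR].

5 6 7 8 9 10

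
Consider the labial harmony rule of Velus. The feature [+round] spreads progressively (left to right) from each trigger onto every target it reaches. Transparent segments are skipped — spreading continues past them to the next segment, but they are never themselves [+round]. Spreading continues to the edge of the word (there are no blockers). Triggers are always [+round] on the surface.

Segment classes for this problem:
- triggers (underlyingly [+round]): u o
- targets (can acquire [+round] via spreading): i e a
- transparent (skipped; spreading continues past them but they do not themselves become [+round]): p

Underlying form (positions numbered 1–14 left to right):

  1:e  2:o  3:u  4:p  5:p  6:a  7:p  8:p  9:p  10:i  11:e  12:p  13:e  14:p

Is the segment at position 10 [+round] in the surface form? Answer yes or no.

From /o/ at 2 rightward: 3 /u/ is itself a trigger — this domain ends here.
From /u/ at 3 rightward: 4 /p/ transparent; 5 /p/ transparent; 6 /a/ → [+round]; 7 /p/ transparent; 8 /p/ transparent; 9 /p/ transparent; 10 /i/ → [+round]; 11 /e/ → [+round]; 12 /p/ transparent; 13 /e/ → [+round]; 14 /p/ transparent; word edge.
Target with no active source: position 1 stays [-round].
[+round] positions on the surface: 2 3 6 10 11 13.

yes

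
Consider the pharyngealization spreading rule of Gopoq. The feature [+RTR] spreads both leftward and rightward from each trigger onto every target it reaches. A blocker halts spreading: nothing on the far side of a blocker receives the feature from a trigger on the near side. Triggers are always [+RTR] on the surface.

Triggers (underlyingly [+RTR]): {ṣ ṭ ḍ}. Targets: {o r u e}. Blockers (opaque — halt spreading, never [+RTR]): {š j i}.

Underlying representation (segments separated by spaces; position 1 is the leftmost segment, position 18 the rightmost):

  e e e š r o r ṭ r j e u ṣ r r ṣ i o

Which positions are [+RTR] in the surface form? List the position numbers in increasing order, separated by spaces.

From /ṭ/ at 8 rightward: 9 /r/ → [+RTR]; 10 /j/ blocks.
From /ṭ/ at 8 leftward: 7 /r/ → [+RTR]; 6 /o/ → [+RTR]; 5 /r/ → [+RTR]; 4 /š/ blocks.
From /ṣ/ at 13 rightward: 14 /r/ → [+RTR]; 15 /r/ → [+RTR]; 16 /ṣ/ is itself a trigger — this domain ends here.
From /ṣ/ at 13 leftward: 12 /u/ → [+RTR]; 11 /e/ → [+RTR]; 10 /j/ blocks.
From /ṣ/ at 16 rightward: 17 /i/ blocks.
From /ṣ/ at 16 leftward: 15 /r/ → [+RTR]; 14 /r/ → [+RTR]; 13 /ṣ/ is itself a trigger — this domain ends here.
Targets with no active source: positions 1 2 3 18 stay [-emphatic].

5 6 7 8 9 11 12 13 14 15 16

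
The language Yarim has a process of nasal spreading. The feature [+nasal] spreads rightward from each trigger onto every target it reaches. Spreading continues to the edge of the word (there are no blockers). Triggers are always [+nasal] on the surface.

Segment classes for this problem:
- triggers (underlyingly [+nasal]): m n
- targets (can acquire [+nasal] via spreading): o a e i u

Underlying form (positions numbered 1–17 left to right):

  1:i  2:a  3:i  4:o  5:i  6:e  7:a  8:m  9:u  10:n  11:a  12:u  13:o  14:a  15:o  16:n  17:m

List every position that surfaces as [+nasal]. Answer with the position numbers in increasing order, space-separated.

From /m/ at 8 rightward: 9 /u/ → [+nasal]; 10 /n/ is itself a trigger — this domain ends here.
From /n/ at 10 rightward: 11 /a/ → [+nasal]; 12 /u/ → [+nasal]; 13 /o/ → [+nasal]; 14 /a/ → [+nasal]; 15 /o/ → [+nasal]; 16 /n/ is itself a trigger — this domain ends here.
From /n/ at 16 rightward: 17 /m/ is itself a trigger — this domain ends here.
From /m/ at 17 rightward: word edge.
Targets with no active source: positions 1 2 3 4 5 6 7 stay [-nasal].

8 9 10 11 12 13 14 15 16 17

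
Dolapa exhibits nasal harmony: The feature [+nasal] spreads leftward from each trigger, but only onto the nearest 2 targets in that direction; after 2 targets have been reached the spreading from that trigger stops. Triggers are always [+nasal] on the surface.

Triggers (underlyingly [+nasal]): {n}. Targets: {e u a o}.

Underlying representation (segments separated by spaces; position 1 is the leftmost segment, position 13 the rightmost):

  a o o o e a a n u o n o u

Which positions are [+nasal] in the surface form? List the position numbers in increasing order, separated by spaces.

From /n/ at 8 leftward: 7 /a/ → [+nasal]; 6 /a/ → [+nasal]; bound reached.
From /n/ at 11 leftward: 10 /o/ → [+nasal]; 9 /u/ → [+nasal]; bound reached.
Targets with no active source: positions 1 2 3 4 5 12 13 stay [-nasal].

6 7 8 9 10 11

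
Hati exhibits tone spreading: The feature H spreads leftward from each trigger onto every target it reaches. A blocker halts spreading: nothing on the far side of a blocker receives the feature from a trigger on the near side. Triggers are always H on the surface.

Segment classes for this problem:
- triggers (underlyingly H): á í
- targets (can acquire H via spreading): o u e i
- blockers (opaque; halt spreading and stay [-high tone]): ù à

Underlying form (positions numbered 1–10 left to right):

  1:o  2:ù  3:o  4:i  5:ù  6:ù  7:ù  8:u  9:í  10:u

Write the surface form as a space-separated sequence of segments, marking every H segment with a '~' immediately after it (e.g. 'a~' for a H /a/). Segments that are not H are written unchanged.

o ù o i ù ù ù u~ í~ u

From /í/ at 9 leftward: 8 /u/ → H; 7 /ù/ blocks.
Targets with no active source: positions 1 3 4 10 stay [-high tone].
H positions on the surface: 8 9.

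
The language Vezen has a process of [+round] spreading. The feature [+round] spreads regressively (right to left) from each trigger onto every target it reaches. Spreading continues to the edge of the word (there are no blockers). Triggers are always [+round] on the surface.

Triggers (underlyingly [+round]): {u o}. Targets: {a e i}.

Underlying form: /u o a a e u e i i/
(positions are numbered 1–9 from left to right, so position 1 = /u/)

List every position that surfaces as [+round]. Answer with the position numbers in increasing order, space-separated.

1 2 3 4 5 6

From /u/ at 1 leftward: word edge.
From /o/ at 2 leftward: 1 /u/ is itself a trigger — this domain ends here.
From /u/ at 6 leftward: 5 /e/ → [+round]; 4 /a/ → [+round]; 3 /a/ → [+round]; 2 /o/ is itself a trigger — this domain ends here.
Targets with no active source: positions 7 8 9 stay [-round].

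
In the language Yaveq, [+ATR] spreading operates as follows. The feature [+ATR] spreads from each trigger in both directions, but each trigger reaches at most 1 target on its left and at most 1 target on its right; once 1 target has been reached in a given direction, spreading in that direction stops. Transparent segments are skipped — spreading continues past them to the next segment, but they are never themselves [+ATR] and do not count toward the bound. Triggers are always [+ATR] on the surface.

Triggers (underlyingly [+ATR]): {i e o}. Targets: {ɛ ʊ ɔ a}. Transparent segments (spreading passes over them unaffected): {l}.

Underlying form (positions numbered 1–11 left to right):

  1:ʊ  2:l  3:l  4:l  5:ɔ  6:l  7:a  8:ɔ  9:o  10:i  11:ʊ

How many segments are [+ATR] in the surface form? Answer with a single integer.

4

From /o/ at 9 rightward: 10 /i/ is itself a trigger — this domain ends here.
From /o/ at 9 leftward: 8 /ɔ/ → [+ATR]; bound reached.
From /i/ at 10 rightward: 11 /ʊ/ → [+ATR]; bound reached.
From /i/ at 10 leftward: 9 /o/ is itself a trigger — this domain ends here.
Targets with no active source: positions 1 5 7 stay [-ATR].
[+ATR] positions on the surface: 8 9 10 11.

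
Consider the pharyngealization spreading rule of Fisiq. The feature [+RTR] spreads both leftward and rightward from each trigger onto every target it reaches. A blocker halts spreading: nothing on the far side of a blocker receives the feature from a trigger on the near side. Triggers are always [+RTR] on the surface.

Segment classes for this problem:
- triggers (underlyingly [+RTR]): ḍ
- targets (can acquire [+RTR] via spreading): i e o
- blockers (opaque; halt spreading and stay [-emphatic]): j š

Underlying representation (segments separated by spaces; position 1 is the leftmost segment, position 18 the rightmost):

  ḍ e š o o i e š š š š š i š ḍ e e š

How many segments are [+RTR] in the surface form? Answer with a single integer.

5

From /ḍ/ at 1 rightward: 2 /e/ → [+RTR]; 3 /š/ blocks.
From /ḍ/ at 1 leftward: word edge.
From /ḍ/ at 15 rightward: 16 /e/ → [+RTR]; 17 /e/ → [+RTR]; 18 /š/ blocks.
From /ḍ/ at 15 leftward: 14 /š/ blocks.
Targets with no active source: positions 4 5 6 7 13 stay [-emphatic].
[+RTR] positions on the surface: 1 2 15 16 17.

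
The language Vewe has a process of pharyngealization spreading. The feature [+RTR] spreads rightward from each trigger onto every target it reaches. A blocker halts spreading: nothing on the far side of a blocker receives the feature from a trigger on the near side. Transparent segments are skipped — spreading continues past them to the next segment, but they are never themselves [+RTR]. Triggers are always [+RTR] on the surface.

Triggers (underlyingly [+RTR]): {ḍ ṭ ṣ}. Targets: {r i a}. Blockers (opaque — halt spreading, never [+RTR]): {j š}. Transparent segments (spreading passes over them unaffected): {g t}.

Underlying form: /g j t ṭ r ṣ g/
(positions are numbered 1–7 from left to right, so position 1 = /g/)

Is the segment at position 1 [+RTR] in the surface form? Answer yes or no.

From /ṭ/ at 4 rightward: 5 /r/ → [+RTR]; 6 /ṣ/ is itself a trigger — this domain ends here.
From /ṣ/ at 6 rightward: 7 /g/ transparent; word edge.
[+RTR] positions on the surface: 4 5 6.

no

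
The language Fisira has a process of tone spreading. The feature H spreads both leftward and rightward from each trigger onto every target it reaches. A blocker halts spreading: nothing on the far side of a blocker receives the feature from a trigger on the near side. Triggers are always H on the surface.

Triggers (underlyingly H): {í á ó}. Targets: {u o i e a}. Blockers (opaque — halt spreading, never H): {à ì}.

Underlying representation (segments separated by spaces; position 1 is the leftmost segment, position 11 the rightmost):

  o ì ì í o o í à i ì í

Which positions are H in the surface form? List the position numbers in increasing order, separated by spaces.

From /í/ at 4 rightward: 5 /o/ → H; 6 /o/ → H; 7 /í/ is itself a trigger — this domain ends here.
From /í/ at 4 leftward: 3 /ì/ blocks.
From /í/ at 7 rightward: 8 /à/ blocks.
From /í/ at 7 leftward: 6 /o/ → H; 5 /o/ → H; 4 /í/ is itself a trigger — this domain ends here.
From /í/ at 11 rightward: word edge.
From /í/ at 11 leftward: 10 /ì/ blocks.
Targets with no active source: positions 1 9 stay [-high tone].

4 5 6 7 11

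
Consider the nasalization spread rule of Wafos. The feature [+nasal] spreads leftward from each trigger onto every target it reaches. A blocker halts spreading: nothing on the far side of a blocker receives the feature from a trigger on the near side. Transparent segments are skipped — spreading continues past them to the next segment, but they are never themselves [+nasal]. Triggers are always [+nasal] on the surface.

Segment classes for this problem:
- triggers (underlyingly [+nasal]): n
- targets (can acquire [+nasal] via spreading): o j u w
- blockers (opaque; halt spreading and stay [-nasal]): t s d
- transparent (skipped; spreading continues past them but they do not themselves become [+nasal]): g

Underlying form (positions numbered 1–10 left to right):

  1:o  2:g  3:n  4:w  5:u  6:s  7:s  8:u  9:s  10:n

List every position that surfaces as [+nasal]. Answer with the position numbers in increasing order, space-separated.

1 3 10

From /n/ at 3 leftward: 2 /g/ transparent; 1 /o/ → [+nasal]; word edge.
From /n/ at 10 leftward: 9 /s/ blocks.
Targets with no active source: positions 4 5 8 stay [-nasal].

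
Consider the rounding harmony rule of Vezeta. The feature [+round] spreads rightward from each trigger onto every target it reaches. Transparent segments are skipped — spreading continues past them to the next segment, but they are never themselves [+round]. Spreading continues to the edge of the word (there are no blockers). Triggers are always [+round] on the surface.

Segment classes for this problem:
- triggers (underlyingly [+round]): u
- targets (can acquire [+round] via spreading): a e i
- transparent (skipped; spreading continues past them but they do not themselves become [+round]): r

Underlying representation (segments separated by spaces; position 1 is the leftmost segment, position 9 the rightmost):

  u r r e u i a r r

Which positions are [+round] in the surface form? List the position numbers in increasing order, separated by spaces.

From /u/ at 1 rightward: 2 /r/ transparent; 3 /r/ transparent; 4 /e/ → [+round]; 5 /u/ is itself a trigger — this domain ends here.
From /u/ at 5 rightward: 6 /i/ → [+round]; 7 /a/ → [+round]; 8 /r/ transparent; 9 /r/ transparent; word edge.

1 4 5 6 7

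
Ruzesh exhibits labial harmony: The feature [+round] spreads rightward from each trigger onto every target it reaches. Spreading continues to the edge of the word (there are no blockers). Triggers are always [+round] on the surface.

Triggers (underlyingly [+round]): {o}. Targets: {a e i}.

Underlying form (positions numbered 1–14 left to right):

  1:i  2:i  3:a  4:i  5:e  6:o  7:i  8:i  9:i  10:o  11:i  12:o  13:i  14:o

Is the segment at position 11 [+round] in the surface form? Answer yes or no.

yes

From /o/ at 6 rightward: 7 /i/ → [+round]; 8 /i/ → [+round]; 9 /i/ → [+round]; 10 /o/ is itself a trigger — this domain ends here.
From /o/ at 10 rightward: 11 /i/ → [+round]; 12 /o/ is itself a trigger — this domain ends here.
From /o/ at 12 rightward: 13 /i/ → [+round]; 14 /o/ is itself a trigger — this domain ends here.
From /o/ at 14 rightward: word edge.
Targets with no active source: positions 1 2 3 4 5 stay [-round].
[+round] positions on the surface: 6 7 8 9 10 11 12 13 14.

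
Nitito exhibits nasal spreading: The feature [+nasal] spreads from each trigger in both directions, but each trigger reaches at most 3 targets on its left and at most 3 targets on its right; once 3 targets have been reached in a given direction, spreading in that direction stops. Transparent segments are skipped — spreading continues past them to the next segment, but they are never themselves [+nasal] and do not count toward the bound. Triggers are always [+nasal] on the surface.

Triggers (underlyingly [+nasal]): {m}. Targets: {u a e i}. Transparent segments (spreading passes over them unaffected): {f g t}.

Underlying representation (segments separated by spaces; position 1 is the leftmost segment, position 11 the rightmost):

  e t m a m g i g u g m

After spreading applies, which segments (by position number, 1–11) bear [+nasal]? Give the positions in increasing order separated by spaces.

1 3 4 5 7 9 11

From /m/ at 3 rightward: 4 /a/ → [+nasal]; 5 /m/ is itself a trigger — this domain ends here.
From /m/ at 3 leftward: 2 /t/ transparent; 1 /e/ → [+nasal]; word edge.
From /m/ at 5 rightward: 6 /g/ transparent; 7 /i/ → [+nasal]; 8 /g/ transparent; 9 /u/ → [+nasal]; 10 /g/ transparent; 11 /m/ is itself a trigger — this domain ends here.
From /m/ at 5 leftward: 4 /a/ → [+nasal]; 3 /m/ is itself a trigger — this domain ends here.
From /m/ at 11 rightward: word edge.
From /m/ at 11 leftward: 10 /g/ transparent; 9 /u/ → [+nasal]; 8 /g/ transparent; 7 /i/ → [+nasal]; 6 /g/ transparent; 5 /m/ is itself a trigger — this domain ends here.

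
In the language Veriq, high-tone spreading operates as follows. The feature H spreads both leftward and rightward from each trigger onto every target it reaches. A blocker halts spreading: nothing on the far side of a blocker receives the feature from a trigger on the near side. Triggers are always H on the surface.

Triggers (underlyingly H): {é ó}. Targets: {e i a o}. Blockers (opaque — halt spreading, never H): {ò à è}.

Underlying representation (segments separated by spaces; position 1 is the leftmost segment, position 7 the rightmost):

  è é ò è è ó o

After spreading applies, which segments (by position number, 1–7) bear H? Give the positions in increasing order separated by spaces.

2 6 7

From /é/ at 2 rightward: 3 /ò/ blocks.
From /é/ at 2 leftward: 1 /è/ blocks.
From /ó/ at 6 rightward: 7 /o/ → H; word edge.
From /ó/ at 6 leftward: 5 /è/ blocks.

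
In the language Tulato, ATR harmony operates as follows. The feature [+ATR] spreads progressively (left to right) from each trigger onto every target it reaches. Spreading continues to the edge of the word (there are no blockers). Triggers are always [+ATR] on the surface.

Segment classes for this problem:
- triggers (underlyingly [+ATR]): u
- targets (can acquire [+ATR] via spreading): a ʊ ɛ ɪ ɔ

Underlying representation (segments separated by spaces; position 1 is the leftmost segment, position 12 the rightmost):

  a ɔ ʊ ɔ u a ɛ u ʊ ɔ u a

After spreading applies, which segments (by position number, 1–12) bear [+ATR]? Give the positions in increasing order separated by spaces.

From /u/ at 5 rightward: 6 /a/ → [+ATR]; 7 /ɛ/ → [+ATR]; 8 /u/ is itself a trigger — this domain ends here.
From /u/ at 8 rightward: 9 /ʊ/ → [+ATR]; 10 /ɔ/ → [+ATR]; 11 /u/ is itself a trigger — this domain ends here.
From /u/ at 11 rightward: 12 /a/ → [+ATR]; word edge.
Targets with no active source: positions 1 2 3 4 stay [-ATR].

5 6 7 8 9 10 11 12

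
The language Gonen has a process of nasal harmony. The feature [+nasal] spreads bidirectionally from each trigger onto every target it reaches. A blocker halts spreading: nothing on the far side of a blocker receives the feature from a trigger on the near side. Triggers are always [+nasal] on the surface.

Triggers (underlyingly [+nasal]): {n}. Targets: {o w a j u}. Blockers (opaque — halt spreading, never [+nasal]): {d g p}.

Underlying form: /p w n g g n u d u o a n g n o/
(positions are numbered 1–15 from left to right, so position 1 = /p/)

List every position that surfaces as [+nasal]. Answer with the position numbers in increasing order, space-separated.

2 3 6 7 9 10 11 12 14 15

From /n/ at 3 rightward: 4 /g/ blocks.
From /n/ at 3 leftward: 2 /w/ → [+nasal]; 1 /p/ blocks.
From /n/ at 6 rightward: 7 /u/ → [+nasal]; 8 /d/ blocks.
From /n/ at 6 leftward: 5 /g/ blocks.
From /n/ at 12 rightward: 13 /g/ blocks.
From /n/ at 12 leftward: 11 /a/ → [+nasal]; 10 /o/ → [+nasal]; 9 /u/ → [+nasal]; 8 /d/ blocks.
From /n/ at 14 rightward: 15 /o/ → [+nasal]; word edge.
From /n/ at 14 leftward: 13 /g/ blocks.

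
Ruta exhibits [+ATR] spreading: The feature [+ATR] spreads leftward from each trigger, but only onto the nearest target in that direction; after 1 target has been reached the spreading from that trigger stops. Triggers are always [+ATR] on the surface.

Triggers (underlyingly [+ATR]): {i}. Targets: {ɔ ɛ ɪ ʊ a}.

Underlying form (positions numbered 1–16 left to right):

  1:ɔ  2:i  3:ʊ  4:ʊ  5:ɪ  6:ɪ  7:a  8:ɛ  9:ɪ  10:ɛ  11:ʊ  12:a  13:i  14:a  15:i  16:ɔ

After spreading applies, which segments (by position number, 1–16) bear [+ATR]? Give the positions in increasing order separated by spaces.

1 2 12 13 14 15

From /i/ at 2 leftward: 1 /ɔ/ → [+ATR]; bound reached.
From /i/ at 13 leftward: 12 /a/ → [+ATR]; bound reached.
From /i/ at 15 leftward: 14 /a/ → [+ATR]; bound reached.
Targets with no active source: positions 3 4 5 6 7 8 9 10 11 16 stay [-ATR].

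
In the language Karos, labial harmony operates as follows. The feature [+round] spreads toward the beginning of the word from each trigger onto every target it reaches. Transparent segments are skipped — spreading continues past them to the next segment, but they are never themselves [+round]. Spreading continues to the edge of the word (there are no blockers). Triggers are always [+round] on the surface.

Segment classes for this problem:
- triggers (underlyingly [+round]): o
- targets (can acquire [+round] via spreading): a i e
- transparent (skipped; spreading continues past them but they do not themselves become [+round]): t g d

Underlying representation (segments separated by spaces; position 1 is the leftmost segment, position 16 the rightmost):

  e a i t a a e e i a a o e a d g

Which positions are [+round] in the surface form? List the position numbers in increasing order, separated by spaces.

From /o/ at 12 leftward: 11 /a/ → [+round]; 10 /a/ → [+round]; 9 /i/ → [+round]; 8 /e/ → [+round]; 7 /e/ → [+round]; 6 /a/ → [+round]; 5 /a/ → [+round]; 4 /t/ transparent; 3 /i/ → [+round]; 2 /a/ → [+round]; 1 /e/ → [+round]; word edge.
Targets with no active source: positions 13 14 stay [-round].

1 2 3 5 6 7 8 9 10 11 12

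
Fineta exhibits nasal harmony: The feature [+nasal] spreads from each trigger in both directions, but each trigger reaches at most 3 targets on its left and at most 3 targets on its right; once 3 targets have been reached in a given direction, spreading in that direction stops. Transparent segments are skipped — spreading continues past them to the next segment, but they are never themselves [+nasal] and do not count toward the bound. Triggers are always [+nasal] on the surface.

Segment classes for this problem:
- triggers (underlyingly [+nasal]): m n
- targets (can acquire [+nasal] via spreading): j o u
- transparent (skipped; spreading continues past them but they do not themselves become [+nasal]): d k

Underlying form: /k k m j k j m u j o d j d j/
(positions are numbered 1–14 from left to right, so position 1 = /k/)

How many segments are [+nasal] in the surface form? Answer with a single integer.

From /m/ at 3 rightward: 4 /j/ → [+nasal]; 5 /k/ transparent; 6 /j/ → [+nasal]; 7 /m/ is itself a trigger — this domain ends here.
From /m/ at 3 leftward: 2 /k/ transparent; 1 /k/ transparent; word edge.
From /m/ at 7 rightward: 8 /u/ → [+nasal]; 9 /j/ → [+nasal]; 10 /o/ → [+nasal]; bound reached.
From /m/ at 7 leftward: 6 /j/ → [+nasal]; 5 /k/ transparent; 4 /j/ → [+nasal]; 3 /m/ is itself a trigger — this domain ends here.
Targets with no active source: positions 12 14 stay [-nasal].
[+nasal] positions on the surface: 3 4 6 7 8 9 10.

7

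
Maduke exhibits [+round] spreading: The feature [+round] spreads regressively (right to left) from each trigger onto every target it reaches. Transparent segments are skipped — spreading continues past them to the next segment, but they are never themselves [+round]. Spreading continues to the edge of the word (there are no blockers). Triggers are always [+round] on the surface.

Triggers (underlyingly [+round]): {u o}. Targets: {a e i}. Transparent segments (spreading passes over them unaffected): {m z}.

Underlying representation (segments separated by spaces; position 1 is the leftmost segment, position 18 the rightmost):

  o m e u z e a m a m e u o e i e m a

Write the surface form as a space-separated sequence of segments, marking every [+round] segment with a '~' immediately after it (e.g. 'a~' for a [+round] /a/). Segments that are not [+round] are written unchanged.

From /o/ at 1 leftward: word edge.
From /u/ at 4 leftward: 3 /e/ → [+round]; 2 /m/ transparent; 1 /o/ is itself a trigger — this domain ends here.
From /u/ at 12 leftward: 11 /e/ → [+round]; 10 /m/ transparent; 9 /a/ → [+round]; 8 /m/ transparent; 7 /a/ → [+round]; 6 /e/ → [+round]; 5 /z/ transparent; 4 /u/ is itself a trigger — this domain ends here.
From /o/ at 13 leftward: 12 /u/ is itself a trigger — this domain ends here.
Targets with no active source: positions 14 15 16 18 stay [-round].
[+round] positions on the surface: 1 3 4 6 7 9 11 12 13.

o~ m e~ u~ z e~ a~ m a~ m e~ u~ o~ e i e m a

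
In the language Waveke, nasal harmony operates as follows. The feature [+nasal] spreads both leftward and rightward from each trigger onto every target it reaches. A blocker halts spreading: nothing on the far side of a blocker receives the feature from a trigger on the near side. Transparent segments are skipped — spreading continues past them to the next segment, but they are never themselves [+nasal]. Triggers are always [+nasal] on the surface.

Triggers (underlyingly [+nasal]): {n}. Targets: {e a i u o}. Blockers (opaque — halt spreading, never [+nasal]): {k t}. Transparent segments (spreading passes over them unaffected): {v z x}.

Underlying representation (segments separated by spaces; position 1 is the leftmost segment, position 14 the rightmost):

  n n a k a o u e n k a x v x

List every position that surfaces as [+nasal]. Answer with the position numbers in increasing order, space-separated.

1 2 3 5 6 7 8 9

From /n/ at 1 rightward: 2 /n/ is itself a trigger — this domain ends here.
From /n/ at 1 leftward: word edge.
From /n/ at 2 rightward: 3 /a/ → [+nasal]; 4 /k/ blocks.
From /n/ at 2 leftward: 1 /n/ is itself a trigger — this domain ends here.
From /n/ at 9 rightward: 10 /k/ blocks.
From /n/ at 9 leftward: 8 /e/ → [+nasal]; 7 /u/ → [+nasal]; 6 /o/ → [+nasal]; 5 /a/ → [+nasal]; 4 /k/ blocks.
Target with no active source: position 11 stays [-nasal].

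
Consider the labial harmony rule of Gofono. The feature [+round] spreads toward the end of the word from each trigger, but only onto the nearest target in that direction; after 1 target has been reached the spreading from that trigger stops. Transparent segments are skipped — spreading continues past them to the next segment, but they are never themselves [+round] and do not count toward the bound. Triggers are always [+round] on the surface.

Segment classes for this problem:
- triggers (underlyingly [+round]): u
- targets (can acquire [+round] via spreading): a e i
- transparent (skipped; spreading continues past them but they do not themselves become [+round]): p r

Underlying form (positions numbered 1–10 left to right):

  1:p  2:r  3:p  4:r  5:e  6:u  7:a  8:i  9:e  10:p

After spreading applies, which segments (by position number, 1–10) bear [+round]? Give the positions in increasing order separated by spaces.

From /u/ at 6 rightward: 7 /a/ → [+round]; bound reached.
Targets with no active source: positions 5 8 9 stay [-round].

6 7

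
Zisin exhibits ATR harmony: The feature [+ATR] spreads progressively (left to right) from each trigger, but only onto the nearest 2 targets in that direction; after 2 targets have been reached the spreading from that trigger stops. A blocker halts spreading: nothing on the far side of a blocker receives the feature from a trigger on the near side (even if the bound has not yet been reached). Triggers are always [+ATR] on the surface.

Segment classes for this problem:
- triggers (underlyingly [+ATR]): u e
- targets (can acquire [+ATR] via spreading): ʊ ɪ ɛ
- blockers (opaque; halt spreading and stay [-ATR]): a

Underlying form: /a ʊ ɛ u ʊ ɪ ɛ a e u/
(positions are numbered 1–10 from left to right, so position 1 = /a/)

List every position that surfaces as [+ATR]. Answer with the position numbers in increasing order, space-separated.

4 5 6 9 10

From /u/ at 4 rightward: 5 /ʊ/ → [+ATR]; 6 /ɪ/ → [+ATR]; bound reached.
From /e/ at 9 rightward: 10 /u/ is itself a trigger — this domain ends here.
From /u/ at 10 rightward: word edge.
Targets with no active source: positions 2 3 7 stay [-ATR].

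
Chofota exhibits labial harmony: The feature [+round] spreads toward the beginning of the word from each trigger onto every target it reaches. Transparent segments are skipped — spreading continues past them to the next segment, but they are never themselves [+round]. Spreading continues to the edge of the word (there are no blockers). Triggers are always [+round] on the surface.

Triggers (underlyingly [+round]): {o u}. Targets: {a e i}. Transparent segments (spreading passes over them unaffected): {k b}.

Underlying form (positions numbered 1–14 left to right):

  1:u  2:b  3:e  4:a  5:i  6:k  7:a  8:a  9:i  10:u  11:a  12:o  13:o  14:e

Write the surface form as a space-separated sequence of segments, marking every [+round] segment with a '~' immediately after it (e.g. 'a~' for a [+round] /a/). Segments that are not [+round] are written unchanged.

From /u/ at 1 leftward: word edge.
From /u/ at 10 leftward: 9 /i/ → [+round]; 8 /a/ → [+round]; 7 /a/ → [+round]; 6 /k/ transparent; 5 /i/ → [+round]; 4 /a/ → [+round]; 3 /e/ → [+round]; 2 /b/ transparent; 1 /u/ is itself a trigger — this domain ends here.
From /o/ at 12 leftward: 11 /a/ → [+round]; 10 /u/ is itself a trigger — this domain ends here.
From /o/ at 13 leftward: 12 /o/ is itself a trigger — this domain ends here.
Target with no active source: position 14 stays [-round].
[+round] positions on the surface: 1 3 4 5 7 8 9 10 11 12 13.

u~ b e~ a~ i~ k a~ a~ i~ u~ a~ o~ o~ e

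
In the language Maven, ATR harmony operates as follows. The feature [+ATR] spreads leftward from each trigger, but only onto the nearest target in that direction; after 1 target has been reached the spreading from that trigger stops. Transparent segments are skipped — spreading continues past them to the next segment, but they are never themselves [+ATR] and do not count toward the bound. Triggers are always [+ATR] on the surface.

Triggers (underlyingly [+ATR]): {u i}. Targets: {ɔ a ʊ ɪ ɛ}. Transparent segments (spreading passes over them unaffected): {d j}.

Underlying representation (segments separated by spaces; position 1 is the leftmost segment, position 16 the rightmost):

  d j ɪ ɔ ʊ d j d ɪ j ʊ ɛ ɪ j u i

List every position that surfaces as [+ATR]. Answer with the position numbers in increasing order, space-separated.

From /u/ at 15 leftward: 14 /j/ transparent; 13 /ɪ/ → [+ATR]; bound reached.
From /i/ at 16 leftward: 15 /u/ is itself a trigger — this domain ends here.
Targets with no active source: positions 3 4 5 9 11 12 stay [-ATR].

13 15 16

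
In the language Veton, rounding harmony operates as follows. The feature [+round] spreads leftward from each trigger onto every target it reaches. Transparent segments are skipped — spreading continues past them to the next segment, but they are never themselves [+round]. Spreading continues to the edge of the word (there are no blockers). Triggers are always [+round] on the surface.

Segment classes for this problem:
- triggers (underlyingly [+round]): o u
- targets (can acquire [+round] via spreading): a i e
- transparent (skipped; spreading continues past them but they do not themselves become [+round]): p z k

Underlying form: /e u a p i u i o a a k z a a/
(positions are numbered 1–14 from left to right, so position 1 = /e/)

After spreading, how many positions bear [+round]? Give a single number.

7

From /u/ at 2 leftward: 1 /e/ → [+round]; word edge.
From /u/ at 6 leftward: 5 /i/ → [+round]; 4 /p/ transparent; 3 /a/ → [+round]; 2 /u/ is itself a trigger — this domain ends here.
From /o/ at 8 leftward: 7 /i/ → [+round]; 6 /u/ is itself a trigger — this domain ends here.
Targets with no active source: positions 9 10 13 14 stay [-round].
[+round] positions on the surface: 1 2 3 5 6 7 8.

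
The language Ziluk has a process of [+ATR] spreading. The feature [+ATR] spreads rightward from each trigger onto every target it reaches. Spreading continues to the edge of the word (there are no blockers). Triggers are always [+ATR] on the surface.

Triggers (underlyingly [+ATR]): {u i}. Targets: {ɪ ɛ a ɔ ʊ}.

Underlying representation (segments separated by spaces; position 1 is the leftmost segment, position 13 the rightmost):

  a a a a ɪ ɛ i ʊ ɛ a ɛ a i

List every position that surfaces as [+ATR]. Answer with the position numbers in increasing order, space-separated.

From /i/ at 7 rightward: 8 /ʊ/ → [+ATR]; 9 /ɛ/ → [+ATR]; 10 /a/ → [+ATR]; 11 /ɛ/ → [+ATR]; 12 /a/ → [+ATR]; 13 /i/ is itself a trigger — this domain ends here.
From /i/ at 13 rightward: word edge.
Targets with no active source: positions 1 2 3 4 5 6 stay [-ATR].

7 8 9 10 11 12 13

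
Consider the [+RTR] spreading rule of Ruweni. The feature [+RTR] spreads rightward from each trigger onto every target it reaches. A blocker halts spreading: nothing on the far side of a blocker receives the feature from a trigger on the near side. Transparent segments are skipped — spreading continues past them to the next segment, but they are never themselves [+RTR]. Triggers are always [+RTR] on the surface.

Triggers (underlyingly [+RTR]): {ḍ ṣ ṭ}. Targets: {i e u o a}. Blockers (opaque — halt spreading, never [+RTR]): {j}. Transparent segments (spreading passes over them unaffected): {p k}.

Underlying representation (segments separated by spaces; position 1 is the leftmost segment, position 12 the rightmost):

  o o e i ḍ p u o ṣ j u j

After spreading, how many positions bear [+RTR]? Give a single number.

4

From /ḍ/ at 5 rightward: 6 /p/ transparent; 7 /u/ → [+RTR]; 8 /o/ → [+RTR]; 9 /ṣ/ is itself a trigger — this domain ends here.
From /ṣ/ at 9 rightward: 10 /j/ blocks.
Targets with no active source: positions 1 2 3 4 11 stay [-emphatic].
[+RTR] positions on the surface: 5 7 8 9.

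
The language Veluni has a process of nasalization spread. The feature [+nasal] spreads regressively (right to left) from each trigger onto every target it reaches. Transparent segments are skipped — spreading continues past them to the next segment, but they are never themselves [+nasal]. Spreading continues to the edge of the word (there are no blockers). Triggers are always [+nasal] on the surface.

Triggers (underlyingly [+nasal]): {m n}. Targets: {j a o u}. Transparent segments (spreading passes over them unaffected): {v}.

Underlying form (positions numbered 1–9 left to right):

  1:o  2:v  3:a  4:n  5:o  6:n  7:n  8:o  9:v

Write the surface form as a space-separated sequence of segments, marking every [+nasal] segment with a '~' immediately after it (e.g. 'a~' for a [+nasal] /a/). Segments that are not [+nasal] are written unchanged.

From /n/ at 4 leftward: 3 /a/ → [+nasal]; 2 /v/ transparent; 1 /o/ → [+nasal]; word edge.
From /n/ at 6 leftward: 5 /o/ → [+nasal]; 4 /n/ is itself a trigger — this domain ends here.
From /n/ at 7 leftward: 6 /n/ is itself a trigger — this domain ends here.
Target with no active source: position 8 stays [-nasal].
[+nasal] positions on the surface: 1 3 4 5 6 7.

o~ v a~ n~ o~ n~ n~ o v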